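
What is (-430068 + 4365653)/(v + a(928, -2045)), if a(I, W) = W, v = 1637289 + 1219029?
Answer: 3935585/2854273 ≈ 1.3788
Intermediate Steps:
v = 2856318
(-430068 + 4365653)/(v + a(928, -2045)) = (-430068 + 4365653)/(2856318 - 2045) = 3935585/2854273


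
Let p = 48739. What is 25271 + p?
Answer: 74010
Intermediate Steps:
25271 + p = 25271 + 48739 = 74010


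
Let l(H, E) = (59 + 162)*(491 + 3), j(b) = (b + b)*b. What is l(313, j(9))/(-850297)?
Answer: -109174/850297 ≈ -0.12840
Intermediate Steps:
j(b) = 2*b**2 (j(b) = (2*b)*b = 2*b**2)
l(H, E) = 109174 (l(H, E) = 221*494 = 109174)
l(313, j(9))/(-850297) = 109174/(-850297) = 109174*(-1/850297) = -109174/850297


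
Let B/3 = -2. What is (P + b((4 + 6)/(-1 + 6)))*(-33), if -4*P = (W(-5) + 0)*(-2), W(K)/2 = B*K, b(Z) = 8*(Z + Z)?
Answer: -2046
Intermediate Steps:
B = -6 (B = 3*(-2) = -6)
b(Z) = 16*Z (b(Z) = 8*(2*Z) = 16*Z)
W(K) = -12*K (W(K) = 2*(-6*K) = -12*K)
P = 30 (P = -(-12*(-5) + 0)*(-2)/4 = -(60 + 0)*(-2)/4 = -15*(-2) = -¼*(-120) = 30)
(P + b((4 + 6)/(-1 + 6)))*(-33) = (30 + 16*((4 + 6)/(-1 + 6)))*(-33) = (30 + 16*(10/5))*(-33) = (30 + 16*(10*(⅕)))*(-33) = (30 + 16*2)*(-33) = (30 + 32)*(-33) = 62*(-33) = -2046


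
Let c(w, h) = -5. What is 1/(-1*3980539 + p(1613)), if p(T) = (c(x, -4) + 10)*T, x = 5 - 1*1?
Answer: -1/3972474 ≈ -2.5173e-7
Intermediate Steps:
x = 4 (x = 5 - 1 = 4)
p(T) = 5*T (p(T) = (-5 + 10)*T = 5*T)
1/(-1*3980539 + p(1613)) = 1/(-1*3980539 + 5*1613) = 1/(-3980539 + 8065) = 1/(-3972474) = -1/3972474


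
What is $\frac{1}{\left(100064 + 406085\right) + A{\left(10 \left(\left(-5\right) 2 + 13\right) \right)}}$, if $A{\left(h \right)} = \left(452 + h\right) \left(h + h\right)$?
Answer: $\frac{1}{535069} \approx 1.8689 \cdot 10^{-6}$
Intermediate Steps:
$A{\left(h \right)} = 2 h \left(452 + h\right)$ ($A{\left(h \right)} = \left(452 + h\right) 2 h = 2 h \left(452 + h\right)$)
$\frac{1}{\left(100064 + 406085\right) + A{\left(10 \left(\left(-5\right) 2 + 13\right) \right)}} = \frac{1}{\left(100064 + 406085\right) + 2 \cdot 10 \left(\left(-5\right) 2 + 13\right) \left(452 + 10 \left(\left(-5\right) 2 + 13\right)\right)} = \frac{1}{506149 + 2 \cdot 10 \left(-10 + 13\right) \left(452 + 10 \left(-10 + 13\right)\right)} = \frac{1}{506149 + 2 \cdot 10 \cdot 3 \left(452 + 10 \cdot 3\right)} = \frac{1}{506149 + 2 \cdot 30 \left(452 + 30\right)} = \frac{1}{506149 + 2 \cdot 30 \cdot 482} = \frac{1}{506149 + 28920} = \frac{1}{535069}$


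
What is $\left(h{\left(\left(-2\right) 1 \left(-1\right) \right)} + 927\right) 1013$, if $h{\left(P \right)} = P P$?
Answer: $943103$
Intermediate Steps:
$h{\left(P \right)} = P^{2}$
$\left(h{\left(\left(-2\right) 1 \left(-1\right) \right)} + 927\right) 1013 = \left(\left(\left(-2\right) 1 \left(-1\right)\right)^{2} + 927\right) 1013 = \left(\left(\left(-2\right) \left(-1\right)\right)^{2} + 927\right) 1013 = \left(2^{2} + 927\right) 1013 = \left(4 + 927\right) 1013 = 931 \cdot 1013 = 943103$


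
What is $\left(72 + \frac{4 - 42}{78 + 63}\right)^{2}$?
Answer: $\frac{102292996}{19881} \approx 5145.3$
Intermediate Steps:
$\left(72 + \frac{4 - 42}{78 + 63}\right)^{2} = \left(72 - \frac{38}{141}\right)^{2} = \left(\frac{10114}{141}\right)^{2} = \frac{102292996}{19881}$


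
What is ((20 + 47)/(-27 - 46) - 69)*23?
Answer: -117392/73 ≈ -1608.1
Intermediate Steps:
((20 + 47)/(-27 - 46) - 69)*23 = (67/(-73) - 69)*23 = (67*(-1/73) - 69)*23 = (-67/73 - 69)*23 = -5104/73*23 = -117392/73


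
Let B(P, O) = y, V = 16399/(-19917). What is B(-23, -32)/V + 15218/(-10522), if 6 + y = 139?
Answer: -14060963812/86275139 ≈ -162.98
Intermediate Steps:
y = 133 (y = -6 + 139 = 133)
V = -16399/19917 (V = 16399*(-1/19917) = -16399/19917 ≈ -0.82337)
B(P, O) = 133
B(-23, -32)/V + 15218/(-10522) = 133/(-16399/19917) + 15218/(-10522) = 133*(-19917/16399) + 15218*(-1/10522) = -2648961/16399 - 7609/5261 = -14060963812/86275139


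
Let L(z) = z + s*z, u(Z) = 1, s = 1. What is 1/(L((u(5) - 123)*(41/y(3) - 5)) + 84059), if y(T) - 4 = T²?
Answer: 13/1098623 ≈ 1.1833e-5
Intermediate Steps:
y(T) = 4 + T²
L(z) = 2*z (L(z) = z + 1*z = z + z = 2*z)
1/(L((u(5) - 123)*(41/y(3) - 5)) + 84059) = 1/(2*((1 - 123)*(41/(4 + 3²) - 5)) + 84059) = 1/(2*(-122*(41/(4 + 9) - 5)) + 84059) = 1/(2*(-122*(41/13 - 5)) + 84059) = 1/(2*(-122*(-24/13)) + 84059) = 1/(2*(2928/13) + 84059) = 1/(5856/13 + 84059) = 1/(1098623/13) = 13/1098623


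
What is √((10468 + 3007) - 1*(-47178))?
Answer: √60653 ≈ 246.28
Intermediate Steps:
√((10468 + 3007) - 1*(-47178)) = √(13475 + 47178) = √60653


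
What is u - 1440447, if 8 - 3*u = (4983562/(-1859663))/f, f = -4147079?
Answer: -33326852019089668103/23136508123131 ≈ -1.4404e+6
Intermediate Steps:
u = 61697350011454/23136508123131 (u = 8/3 - 4983562/(-1859663)/(3*(-4147079)) = 8/3 - 4983562*(-1/1859663)*(-1)/(3*4147079) = 8/3 - (-4983562)*(-1)/(5578989*4147079) = 8/3 - ⅓*4983562/7712169374377 = 8/3 - 4983562/23136508123131 = 61697350011454/23136508123131 ≈ 2.6667)
u - 1440447 = 61697350011454/23136508123131 - 1440447 = -33326852019089668103/23136508123131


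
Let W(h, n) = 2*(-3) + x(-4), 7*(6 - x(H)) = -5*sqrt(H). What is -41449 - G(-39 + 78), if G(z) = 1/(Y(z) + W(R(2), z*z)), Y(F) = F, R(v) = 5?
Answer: -3093299332/74629 + 70*I/74629 ≈ -41449.0 + 0.00093797*I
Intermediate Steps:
x(H) = 6 + 5*sqrt(H)/7 (x(H) = 6 - (-5)*sqrt(H)/7 = 6 + 5*sqrt(H)/7)
W(h, n) = 10*I/7 (W(h, n) = 2*(-3) + (6 + 5*sqrt(-4)/7) = -6 + (6 + 5*(2*I)/7) = -6 + (6 + 10*I/7) = 10*I/7)
G(z) = 1/(z + 10*I/7)
-41449 - G(-39 + 78) = -41449 - 7/(7*(-39 + 78) + 10*I) = -41449 - 7/(7*39 + 10*I) = -41449 - 7/(273 + 10*I) = -41449 - 7*(273 - 10*I)/74629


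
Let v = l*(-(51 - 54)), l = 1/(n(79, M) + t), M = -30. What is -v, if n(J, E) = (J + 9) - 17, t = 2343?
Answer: -3/2414 ≈ -0.0012428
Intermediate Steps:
n(J, E) = -8 + J (n(J, E) = (9 + J) - 17 = -8 + J)
l = 1/2414 (l = 1/((-8 + 79) + 2343) = 1/(71 + 2343) = 1/2414 ≈ 0.00041425)
v = 3/2414 (v = (-(51 - 54))/2414 = (-1*(-3))/2414 = (1/2414)*3 = 3/2414 ≈ 0.0012428)
-v = -1*3/2414 = -3/2414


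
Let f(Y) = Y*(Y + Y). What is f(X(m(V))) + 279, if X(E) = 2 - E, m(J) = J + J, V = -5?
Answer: 567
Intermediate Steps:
m(J) = 2*J
f(Y) = 2*Y**2 (f(Y) = Y*(2*Y) = 2*Y**2)
f(X(m(V))) + 279 = 2*(2 - 2*(-5))**2 + 279 = 2*(2 - 1*(-10))**2 + 279 = 2*(2 + 10)**2 + 279 = 2*12**2 + 279 = 2*144 + 279 = 288 + 279 = 567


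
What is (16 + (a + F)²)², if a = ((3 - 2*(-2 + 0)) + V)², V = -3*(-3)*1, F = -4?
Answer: 4034790400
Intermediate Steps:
V = 9 (V = 9*1 = 9)
a = 256 (a = ((3 - 2*(-2 + 0)) + 9)² = ((3 - 2*(-2)) + 9)² = ((3 + 4) + 9)² = (7 + 9)² = 16² = 256)
(16 + (a + F)²)² = (16 + (256 - 4)²)² = (16 + 252²)² = (16 + 63504)² = 63520² = 4034790400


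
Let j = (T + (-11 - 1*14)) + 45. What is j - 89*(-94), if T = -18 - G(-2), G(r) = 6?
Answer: 8362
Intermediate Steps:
T = -24 (T = -18 - 1*6 = -18 - 6 = -24)
j = -4 (j = (-24 + (-11 - 1*14)) + 45 = (-24 + (-11 - 14)) + 45 = (-24 - 25) + 45 = -49 + 45 = -4)
j - 89*(-94) = -4 - 89*(-94) = -4 + 8366 = 8362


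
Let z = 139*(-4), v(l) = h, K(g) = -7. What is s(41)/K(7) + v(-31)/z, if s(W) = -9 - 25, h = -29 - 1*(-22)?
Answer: 18953/3892 ≈ 4.8697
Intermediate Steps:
h = -7 (h = -29 + 22 = -7)
v(l) = -7
s(W) = -34
z = -556
s(41)/K(7) + v(-31)/z = -34/(-7) - 7/(-556) = -34*(-⅐) - 7*(-1/556) = 34/7 + 7/556 = 18953/3892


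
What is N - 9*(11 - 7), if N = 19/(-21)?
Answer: -775/21 ≈ -36.905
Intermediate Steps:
N = -19/21 (N = 19*(-1/21) = -19/21 ≈ -0.90476)
N - 9*(11 - 7) = -19/21 - 9*(11 - 7) = -19/21 - 9*4 = -19/21 - 36 = -775/21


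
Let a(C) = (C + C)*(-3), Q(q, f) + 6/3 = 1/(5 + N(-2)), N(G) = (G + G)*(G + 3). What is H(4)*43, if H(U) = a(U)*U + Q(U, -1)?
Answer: -4171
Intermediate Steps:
N(G) = 2*G*(3 + G) (N(G) = (2*G)*(3 + G) = 2*G*(3 + G))
Q(q, f) = -1 (Q(q, f) = -2 + 1/(5 + 2*(-2)*(3 - 2)) = -2 + 1/(5 + 2*(-2)*1) = -2 + 1/(5 - 4) = -2 + 1/1 = -2 + 1 = -1)
a(C) = -6*C (a(C) = (2*C)*(-3) = -6*C)
H(U) = -1 - 6*U² (H(U) = (-6*U)*U - 1 = -6*U² - 1 = -1 - 6*U²)
H(4)*43 = (-1 - 6*4²)*43 = (-1 - 6*16)*43 = (-1 - 96)*43 = -97*43 = -4171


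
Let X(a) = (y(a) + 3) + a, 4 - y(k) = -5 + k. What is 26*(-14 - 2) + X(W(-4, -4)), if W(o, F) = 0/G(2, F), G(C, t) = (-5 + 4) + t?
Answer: -404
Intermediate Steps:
G(C, t) = -1 + t
W(o, F) = 0 (W(o, F) = 0/(-1 + F) = 0)
y(k) = 9 - k (y(k) = 4 - (-5 + k) = 4 + (5 - k) = 9 - k)
X(a) = 12 (X(a) = ((9 - a) + 3) + a = (12 - a) + a = 12)
26*(-14 - 2) + X(W(-4, -4)) = 26*(-14 - 2) + 12 = 26*(-16) + 12 = -416 + 12 = -404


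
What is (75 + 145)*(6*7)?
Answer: 9240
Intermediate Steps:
(75 + 145)*(6*7) = 220*42 = 9240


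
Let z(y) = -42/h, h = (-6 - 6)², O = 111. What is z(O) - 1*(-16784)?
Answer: 402809/24 ≈ 16784.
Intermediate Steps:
h = 144 (h = (-12)² = 144)
z(y) = -7/24 (z(y) = -42/144 = -42*1/144 = -7/24)
z(O) - 1*(-16784) = -7/24 - 1*(-16784) = -7/24 + 16784 = 402809/24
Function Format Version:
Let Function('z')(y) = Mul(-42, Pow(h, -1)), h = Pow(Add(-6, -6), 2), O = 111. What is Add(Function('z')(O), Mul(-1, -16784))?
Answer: Rational(402809, 24) ≈ 16784.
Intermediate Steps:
h = 144 (h = Pow(-12, 2) = 144)
Function('z')(y) = Rational(-7, 24) (Function('z')(y) = Mul(-42, Pow(144, -1)) = Mul(-42, Rational(1, 144)) = Rational(-7, 24))
Add(Function('z')(O), Mul(-1, -16784)) = Add(Rational(-7, 24), Mul(-1, -16784)) = Add(Rational(-7, 24), 16784) = Rational(402809, 24)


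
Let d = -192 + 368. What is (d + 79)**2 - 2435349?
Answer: -2370324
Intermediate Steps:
d = 176
(d + 79)**2 - 2435349 = (176 + 79)**2 - 2435349 = 255**2 - 2435349 = 65025 - 2435349 = -2370324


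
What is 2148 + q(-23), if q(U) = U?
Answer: 2125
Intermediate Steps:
2148 + q(-23) = 2148 - 23 = 2125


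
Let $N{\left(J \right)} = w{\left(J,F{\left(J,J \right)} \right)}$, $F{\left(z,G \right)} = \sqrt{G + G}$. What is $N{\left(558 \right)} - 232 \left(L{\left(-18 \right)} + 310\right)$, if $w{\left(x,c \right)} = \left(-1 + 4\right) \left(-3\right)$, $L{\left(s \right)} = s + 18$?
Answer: $-71929$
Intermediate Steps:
$F{\left(z,G \right)} = \sqrt{2} \sqrt{G}$ ($F{\left(z,G \right)} = \sqrt{2 G} = \sqrt{2} \sqrt{G}$)
$L{\left(s \right)} = 18 + s$
$w{\left(x,c \right)} = -9$ ($w{\left(x,c \right)} = 3 \left(-3\right) = -9$)
$N{\left(J \right)} = -9$
$N{\left(558 \right)} - 232 \left(L{\left(-18 \right)} + 310\right) = -9 - 232 \left(\left(18 - 18\right) + 310\right) = -9 - 232 \left(0 + 310\right) = -9 - 71920 = -71929$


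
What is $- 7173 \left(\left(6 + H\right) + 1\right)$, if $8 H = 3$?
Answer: $- \frac{423207}{8} \approx -52901.0$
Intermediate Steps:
$H = \frac{3}{8}$ ($H = \frac{1}{8} \cdot 3 = \frac{3}{8} \approx 0.375$)
$- 7173 \left(\left(6 + H\right) + 1\right) = - 7173 \left(\left(6 + \frac{3}{8}\right) + 1\right) = - 7173 \left(\frac{51}{8} + 1\right) = \left(-7173\right) \frac{59}{8} = - \frac{423207}{8}$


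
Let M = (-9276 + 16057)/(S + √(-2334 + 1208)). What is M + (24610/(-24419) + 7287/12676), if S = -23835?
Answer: -126163777045616497/175849557045222644 - 6781*I*√1126/568108351 ≈ -0.71745 - 0.00040053*I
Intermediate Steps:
M = 6781/(-23835 + I*√1126) (M = (-9276 + 16057)/(-23835 + √(-2334 + 1208)) = 6781/(-23835 + √(-1126)) = 6781/(-23835 + I*√1126) ≈ -0.2845 - 0.00040053*I)
M + (24610/(-24419) + 7287/12676) = (-161625135/568108351 - 6781*I*√1126/568108351) + (24610/(-24419) + 7287/12676) = (-161625135/568108351 - 6781*I*√1126/568108351) + (24610*(-1/24419) + 7287*(1/12676)) = (-161625135/568108351 - 6781*I*√1126/568108351) + (-24610/24419 + 7287/12676) = (-161625135/568108351 - 6781*I*√1126/568108351) - 134015107/309535244 = -126163777045616497/175849557045222644 - 6781*I*√1126/568108351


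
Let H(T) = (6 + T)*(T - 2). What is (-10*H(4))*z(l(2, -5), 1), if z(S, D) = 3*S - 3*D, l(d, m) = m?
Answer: 3600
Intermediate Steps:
z(S, D) = -3*D + 3*S
H(T) = (-2 + T)*(6 + T) (H(T) = (6 + T)*(-2 + T) = (-2 + T)*(6 + T))
(-10*H(4))*z(l(2, -5), 1) = (-10*(-12 + 4**2 + 4*4))*(-3*1 + 3*(-5)) = (-10*(-12 + 16 + 16))*(-3 - 15) = -10*20*(-18) = -200*(-18) = 3600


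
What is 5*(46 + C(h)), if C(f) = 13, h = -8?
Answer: 295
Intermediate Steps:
5*(46 + C(h)) = 5*(46 + 13) = 5*59 = 295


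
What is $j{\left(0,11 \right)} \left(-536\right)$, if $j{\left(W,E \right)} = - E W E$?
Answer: $0$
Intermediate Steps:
$j{\left(W,E \right)} = - W E^{2}$ ($j{\left(W,E \right)} = - E W E = - W E^{2}$)
$j{\left(0,11 \right)} \left(-536\right) = \left(-1\right) 0 \cdot 11^{2} \left(-536\right) = \left(-1\right) 0 \cdot 121 \left(-536\right) = 0 \left(-536\right) = 0$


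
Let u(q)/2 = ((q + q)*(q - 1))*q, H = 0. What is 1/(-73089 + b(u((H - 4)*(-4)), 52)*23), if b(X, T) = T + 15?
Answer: -1/71548 ≈ -1.3977e-5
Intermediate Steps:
u(q) = 4*q²*(-1 + q) (u(q) = 2*(((q + q)*(q - 1))*q) = 2*(((2*q)*(-1 + q))*q) = 2*((2*q*(-1 + q))*q) = 2*(2*q²*(-1 + q)) = 4*q²*(-1 + q))
b(X, T) = 15 + T
1/(-73089 + b(u((H - 4)*(-4)), 52)*23) = 1/(-73089 + (15 + 52)*23) = 1/(-73089 + 67*23) = 1/(-73089 + 1541) = 1/(-71548) = -1/71548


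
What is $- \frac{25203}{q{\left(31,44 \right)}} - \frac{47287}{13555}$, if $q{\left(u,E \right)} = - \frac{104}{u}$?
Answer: $\frac{10585508767}{1409720} \approx 7508.9$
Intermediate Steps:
$- \frac{25203}{q{\left(31,44 \right)}} - \frac{47287}{13555} = - \frac{25203}{\left(-104\right) \frac{1}{31}} - \frac{47287}{13555} = - \frac{25203}{- \frac{104}{31}} - \frac{47287}{13555} = \left(-25203\right) \left(- \frac{31}{104}\right) - \frac{47287}{13555} = \frac{781293}{104} - \frac{47287}{13555} = \frac{10585508767}{1409720}$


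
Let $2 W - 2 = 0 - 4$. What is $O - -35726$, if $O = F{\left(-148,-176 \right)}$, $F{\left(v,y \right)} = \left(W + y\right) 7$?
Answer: $34487$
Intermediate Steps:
$W = -1$ ($W = 1 + \frac{0 - 4}{2} = 1 + \frac{1}{2} \left(-4\right) = 1 - 2 = -1$)
$F{\left(v,y \right)} = -7 + 7 y$ ($F{\left(v,y \right)} = \left(-1 + y\right) 7 = -7 + 7 y$)
$O = -1239$ ($O = -7 + 7 \left(-176\right) = -7 - 1232 = -1239$)
$O - -35726 = -1239 - -35726 = -1239 + 35726 = 34487$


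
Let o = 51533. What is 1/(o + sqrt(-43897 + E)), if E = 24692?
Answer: 51533/2655669294 - I*sqrt(19205)/2655669294 ≈ 1.9405e-5 - 5.2184e-8*I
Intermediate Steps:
1/(o + sqrt(-43897 + E)) = 1/(51533 + sqrt(-43897 + 24692)) = 1/(51533 + sqrt(-19205)) = 1/(51533 + I*sqrt(19205))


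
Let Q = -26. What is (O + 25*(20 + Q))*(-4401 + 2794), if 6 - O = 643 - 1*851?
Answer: -102848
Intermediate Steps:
O = 214 (O = 6 - (643 - 1*851) = 6 - (643 - 851) = 6 - 1*(-208) = 6 + 208 = 214)
(O + 25*(20 + Q))*(-4401 + 2794) = (214 + 25*(20 - 26))*(-4401 + 2794) = (214 + 25*(-6))*(-1607) = (214 - 150)*(-1607) = 64*(-1607) = -102848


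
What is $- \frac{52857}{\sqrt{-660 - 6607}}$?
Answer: $\frac{52857 i \sqrt{43}}{559} \approx 620.05 i$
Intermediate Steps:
$- \frac{52857}{\sqrt{-660 - 6607}} = - \frac{52857}{\sqrt{-7267}} = - \frac{52857}{13 i \sqrt{43}} = - 52857 \left(- \frac{i \sqrt{43}}{559}\right) = \frac{52857 i \sqrt{43}}{559}$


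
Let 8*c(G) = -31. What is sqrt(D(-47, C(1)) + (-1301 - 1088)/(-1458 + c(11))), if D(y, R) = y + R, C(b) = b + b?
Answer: I*sqrt(5931271285)/11695 ≈ 6.5853*I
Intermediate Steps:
c(G) = -31/8 (c(G) = (1/8)*(-31) = -31/8)
C(b) = 2*b
D(y, R) = R + y
sqrt(D(-47, C(1)) + (-1301 - 1088)/(-1458 + c(11))) = sqrt((2*1 - 47) + (-1301 - 1088)/(-1458 - 31/8)) = sqrt((2 - 47) - 2389/(-11695/8)) = sqrt(-45 - 2389*(-8/11695)) = sqrt(-45 + 19112/11695) = sqrt(-507163/11695) = I*sqrt(5931271285)/11695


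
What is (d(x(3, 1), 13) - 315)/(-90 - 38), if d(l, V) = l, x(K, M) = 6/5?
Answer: 1569/640 ≈ 2.4516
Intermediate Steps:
x(K, M) = 6/5 (x(K, M) = 6*(⅕) = 6/5)
(d(x(3, 1), 13) - 315)/(-90 - 38) = (6/5 - 315)/(-90 - 38) = -1569/5/(-128) = -1569/5*(-1/128) = 1569/640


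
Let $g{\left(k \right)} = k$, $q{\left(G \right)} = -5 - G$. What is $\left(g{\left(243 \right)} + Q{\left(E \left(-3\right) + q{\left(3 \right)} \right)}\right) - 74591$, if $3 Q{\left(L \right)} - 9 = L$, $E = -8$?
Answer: $- \frac{223019}{3} \approx -74340.0$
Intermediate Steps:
$Q{\left(L \right)} = 3 + \frac{L}{3}$
$\left(g{\left(243 \right)} + Q{\left(E \left(-3\right) + q{\left(3 \right)} \right)}\right) - 74591 = \left(243 + \left(3 + \frac{\left(-8\right) \left(-3\right) - 8}{3}\right)\right) - 74591 = \left(243 + \left(3 + \frac{24 - 8}{3}\right)\right) - 74591 = \left(243 + \left(3 + \frac{1}{3} \cdot 16\right)\right) - 74591 = \left(243 + \left(3 + \frac{16}{3}\right)\right) - 74591 = \left(243 + \frac{25}{3}\right) - 74591 = \frac{754}{3} - 74591 = - \frac{223019}{3}$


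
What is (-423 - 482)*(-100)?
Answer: 90500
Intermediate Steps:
(-423 - 482)*(-100) = -905*(-100) = 90500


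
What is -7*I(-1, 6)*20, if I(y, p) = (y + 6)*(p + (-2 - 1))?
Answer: -2100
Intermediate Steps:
I(y, p) = (-3 + p)*(6 + y) (I(y, p) = (6 + y)*(p - 3) = (6 + y)*(-3 + p) = (-3 + p)*(6 + y))
-7*I(-1, 6)*20 = -7*(-18 - 3*(-1) + 6*6 + 6*(-1))*20 = -7*(-18 + 3 + 36 - 6)*20 = -7*15*20 = -105*20 = -2100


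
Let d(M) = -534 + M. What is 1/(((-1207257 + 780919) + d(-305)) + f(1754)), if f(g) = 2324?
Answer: -1/424853 ≈ -2.3538e-6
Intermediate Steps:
1/(((-1207257 + 780919) + d(-305)) + f(1754)) = 1/(((-1207257 + 780919) + (-534 - 305)) + 2324) = 1/((-426338 - 839) + 2324) = 1/(-427177 + 2324) = 1/(-424853) = -1/424853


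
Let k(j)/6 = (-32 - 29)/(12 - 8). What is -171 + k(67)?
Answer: -525/2 ≈ -262.50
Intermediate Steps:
k(j) = -183/2 (k(j) = 6*((-32 - 29)/(12 - 8)) = 6*(-61/4) = -183/2)
-171 + k(67) = -171 - 183/2 = -525/2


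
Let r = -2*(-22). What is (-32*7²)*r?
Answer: -68992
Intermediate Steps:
r = 44
(-32*7²)*r = -32*7²*44 = -32*49*44 = -1568*44 = -68992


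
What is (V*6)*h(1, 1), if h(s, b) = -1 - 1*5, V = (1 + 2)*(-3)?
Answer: 324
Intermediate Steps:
V = -9 (V = 3*(-3) = -9)
h(s, b) = -6 (h(s, b) = -1 - 5 = -6)
(V*6)*h(1, 1) = -9*6*(-6) = -54*(-6) = 324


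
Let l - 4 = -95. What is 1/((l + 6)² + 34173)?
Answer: 1/41398 ≈ 2.4156e-5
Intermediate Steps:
l = -91 (l = 4 - 95 = -91)
1/((l + 6)² + 34173) = 1/((-91 + 6)² + 34173) = 1/((-85)² + 34173) = 1/(7225 + 34173) = 1/41398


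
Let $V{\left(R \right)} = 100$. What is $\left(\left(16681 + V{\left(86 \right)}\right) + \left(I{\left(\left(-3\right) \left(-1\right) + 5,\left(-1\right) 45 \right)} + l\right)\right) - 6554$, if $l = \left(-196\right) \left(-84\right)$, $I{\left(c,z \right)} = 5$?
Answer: $26696$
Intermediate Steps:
$l = 16464$
$\left(\left(16681 + V{\left(86 \right)}\right) + \left(I{\left(\left(-3\right) \left(-1\right) + 5,\left(-1\right) 45 \right)} + l\right)\right) - 6554 = \left(\left(16681 + 100\right) + \left(5 + 16464\right)\right) - 6554 = \left(16781 + 16469\right) - 6554 = 33250 - 6554 = 26696$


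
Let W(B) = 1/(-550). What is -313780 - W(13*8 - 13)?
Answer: -172578999/550 ≈ -3.1378e+5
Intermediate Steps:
W(B) = -1/550
-313780 - W(13*8 - 13) = -313780 - 1*(-1/550) = -313780 + 1/550 = -172578999/550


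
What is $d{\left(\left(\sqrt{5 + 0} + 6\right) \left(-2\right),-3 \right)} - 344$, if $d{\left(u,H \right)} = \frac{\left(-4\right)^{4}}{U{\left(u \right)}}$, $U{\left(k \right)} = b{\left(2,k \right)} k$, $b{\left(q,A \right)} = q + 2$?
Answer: $- \frac{10856}{31} + \frac{32 \sqrt{5}}{31} \approx -347.89$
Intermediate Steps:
$b{\left(q,A \right)} = 2 + q$
$U{\left(k \right)} = 4 k$ ($U{\left(k \right)} = \left(2 + 2\right) k = 4 k$)
$d{\left(u,H \right)} = \frac{64}{u}$ ($d{\left(u,H \right)} = \frac{\left(-4\right)^{4}}{4 u} = 256 \frac{1}{4 u} = \frac{64}{u}$)
$d{\left(\left(\sqrt{5 + 0} + 6\right) \left(-2\right),-3 \right)} - 344 = \frac{64}{\left(\sqrt{5 + 0} + 6\right) \left(-2\right)} - 344 = \frac{64}{\left(\sqrt{5} + 6\right) \left(-2\right)} - 344 = \frac{64}{\left(6 + \sqrt{5}\right) \left(-2\right)} - 344 = \frac{64}{-12 - 2 \sqrt{5}} - 344 = -344 + \frac{64}{-12 - 2 \sqrt{5}}$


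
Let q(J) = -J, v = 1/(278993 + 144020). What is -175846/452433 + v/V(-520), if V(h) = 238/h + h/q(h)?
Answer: -28192087207822/72534930398391 ≈ -0.38867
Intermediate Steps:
v = 1/423013 ≈ 2.3640e-6
V(h) = -1 + 238/h (V(h) = 238/h + h/((-h)) = 238/h + h*(-1/h) = 238/h - 1 = -1 + 238/h)
-175846/452433 + v/V(-520) = -175846/452433 + 1/(423013*(((238 - 1*(-520))/(-520)))) = -175846*1/452433 + 1/(423013*((-(238 + 520)/520))) = -175846/452433 + 1/(423013*((-1/520*758))) = -175846/452433 + 1/(423013*(-379/260)) = -175846/452433 + (1/423013)*(-260/379) = -175846/452433 - 260/160321927 = -28192087207822/72534930398391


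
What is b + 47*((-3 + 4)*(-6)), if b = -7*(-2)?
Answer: -268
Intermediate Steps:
b = 14
b + 47*((-3 + 4)*(-6)) = 14 + 47*((-3 + 4)*(-6)) = 14 + 47*(1*(-6)) = 14 + 47*(-6) = 14 - 282 = -268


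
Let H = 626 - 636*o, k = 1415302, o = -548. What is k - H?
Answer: 1066148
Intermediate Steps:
H = 349154 (H = 626 - 636*(-548) = 626 + 348528 = 349154)
k - H = 1415302 - 1*349154 = 1415302 - 349154 = 1066148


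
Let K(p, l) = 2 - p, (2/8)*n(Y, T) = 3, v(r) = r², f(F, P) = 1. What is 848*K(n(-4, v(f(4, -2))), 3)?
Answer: -8480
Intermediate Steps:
n(Y, T) = 12 (n(Y, T) = 4*3 = 12)
848*K(n(-4, v(f(4, -2))), 3) = 848*(2 - 1*12) = 848*(2 - 12) = 848*(-10) = -8480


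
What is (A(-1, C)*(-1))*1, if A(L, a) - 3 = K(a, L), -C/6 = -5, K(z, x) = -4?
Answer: 1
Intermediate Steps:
C = 30 (C = -6*(-5) = 30)
A(L, a) = -1 (A(L, a) = 3 - 4 = -1)
(A(-1, C)*(-1))*1 = -1*(-1)*1 = 1*1 = 1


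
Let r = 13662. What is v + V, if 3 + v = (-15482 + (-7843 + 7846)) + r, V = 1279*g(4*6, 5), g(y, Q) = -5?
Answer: -8215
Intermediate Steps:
V = -6395 (V = 1279*(-5) = -6395)
v = -1820 (v = -3 + ((-15482 + (-7843 + 7846)) + 13662) = -3 + ((-15482 + 3) + 13662) = -3 + (-15479 + 13662) = -3 - 1817 = -1820)
v + V = -1820 - 6395 = -8215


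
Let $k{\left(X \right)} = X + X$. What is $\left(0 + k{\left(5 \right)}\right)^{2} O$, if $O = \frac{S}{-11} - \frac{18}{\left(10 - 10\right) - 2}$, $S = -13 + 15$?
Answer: $\frac{9700}{11} \approx 881.82$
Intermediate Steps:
$S = 2$
$O = \frac{97}{11}$ ($O = \frac{2}{-11} - \frac{18}{\left(10 - 10\right) - 2} = 2 \left(- \frac{1}{11}\right) - \frac{18}{0 - 2} = - \frac{2}{11} - \frac{18}{-2} = - \frac{2}{11} - -9 = - \frac{2}{11} + 9 = \frac{97}{11} \approx 8.8182$)
$k{\left(X \right)} = 2 X$
$\left(0 + k{\left(5 \right)}\right)^{2} O = \left(0 + 2 \cdot 5\right)^{2} \cdot \frac{97}{11} = \left(0 + 10\right)^{2} \cdot \frac{97}{11} = 10^{2} \cdot \frac{97}{11} = 100 \cdot \frac{97}{11} = \frac{9700}{11}$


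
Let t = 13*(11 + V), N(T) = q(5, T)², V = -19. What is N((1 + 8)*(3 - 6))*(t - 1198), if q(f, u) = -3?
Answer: -11718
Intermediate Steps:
N(T) = 9 (N(T) = (-3)² = 9)
t = -104 (t = 13*(11 - 19) = 13*(-8) = -104)
N((1 + 8)*(3 - 6))*(t - 1198) = 9*(-104 - 1198) = 9*(-1302) = -11718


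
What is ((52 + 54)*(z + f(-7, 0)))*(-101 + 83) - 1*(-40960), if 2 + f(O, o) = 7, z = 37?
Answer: -39176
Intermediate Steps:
f(O, o) = 5 (f(O, o) = -2 + 7 = 5)
((52 + 54)*(z + f(-7, 0)))*(-101 + 83) - 1*(-40960) = ((52 + 54)*(37 + 5))*(-101 + 83) - 1*(-40960) = (106*42)*(-18) + 40960 = 4452*(-18) + 40960 = -80136 + 40960 = -39176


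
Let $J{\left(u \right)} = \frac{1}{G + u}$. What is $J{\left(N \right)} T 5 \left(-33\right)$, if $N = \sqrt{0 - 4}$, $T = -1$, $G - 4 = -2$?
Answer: $\frac{165}{4} - \frac{165 i}{4} \approx 41.25 - 41.25 i$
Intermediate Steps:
$G = 2$ ($G = 4 - 2 = 2$)
$N = 2 i$ ($N = \sqrt{-4} = 2 i \approx 2.0 i$)
$J{\left(u \right)} = \frac{1}{2 + u}$
$J{\left(N \right)} T 5 \left(-33\right) = \frac{\left(-1\right) 5}{2 + 2 i} \left(-33\right) = \frac{2 - 2 i}{8} \left(-5\right) \left(-33\right) = - \frac{5 \left(2 - 2 i\right)}{8} \left(-33\right) = \frac{165 \left(2 - 2 i\right)}{8}$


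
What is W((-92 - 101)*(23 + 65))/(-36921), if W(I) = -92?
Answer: 92/36921 ≈ 0.0024918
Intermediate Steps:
W((-92 - 101)*(23 + 65))/(-36921) = -92/(-36921) = -92*(-1/36921) = 92/36921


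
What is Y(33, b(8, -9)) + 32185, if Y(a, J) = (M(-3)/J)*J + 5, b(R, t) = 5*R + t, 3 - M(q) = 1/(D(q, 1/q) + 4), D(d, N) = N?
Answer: 354120/11 ≈ 32193.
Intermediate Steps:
M(q) = 3 - 1/(4 + 1/q) (M(q) = 3 - 1/(1/q + 4) = 3 - 1/(4 + 1/q))
b(R, t) = t + 5*R
Y(a, J) = 85/11 (Y(a, J) = (((3 + 11*(-3))/(1 + 4*(-3)))/J)*J + 5 = (((3 - 33)/(1 - 12))/J)*J + 5 = ((-30/(-11))/J)*J + 5 = ((-1/11*(-30))/J)*J + 5 = (30/(11*J))*J + 5 = 30/11 + 5 = 85/11)
Y(33, b(8, -9)) + 32185 = 85/11 + 32185 = 354120/11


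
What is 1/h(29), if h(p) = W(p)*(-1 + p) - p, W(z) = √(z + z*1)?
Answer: 1/1539 + 28*√58/44631 ≈ 0.0054277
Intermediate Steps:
W(z) = √2*√z (W(z) = √(z + z) = √(2*z) = √2*√z)
h(p) = -p + √2*√p*(-1 + p) (h(p) = (√2*√p)*(-1 + p) - p = √2*√p*(-1 + p) - p = -p + √2*√p*(-1 + p))
1/h(29) = 1/(-1*29 + √2*29^(3/2) - √2*√29) = 1/(-29 + √2*(29*√29) - √58) = 1/(-29 + 29*√58 - √58) = 1/(-29 + 28*√58)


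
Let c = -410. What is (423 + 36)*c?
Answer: -188190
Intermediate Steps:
(423 + 36)*c = (423 + 36)*(-410) = 459*(-410) = -188190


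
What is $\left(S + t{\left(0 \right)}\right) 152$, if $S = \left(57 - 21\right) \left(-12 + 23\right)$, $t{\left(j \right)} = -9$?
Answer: $58824$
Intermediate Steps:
$S = 396$ ($S = 36 \cdot 11 = 396$)
$\left(S + t{\left(0 \right)}\right) 152 = \left(396 - 9\right) 152 = 387 \cdot 152 = 58824$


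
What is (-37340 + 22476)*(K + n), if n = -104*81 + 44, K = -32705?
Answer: 610687440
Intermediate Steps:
n = -8380 (n = -8424 + 44 = -8380)
(-37340 + 22476)*(K + n) = (-37340 + 22476)*(-32705 - 8380) = -14864*(-41085) = 610687440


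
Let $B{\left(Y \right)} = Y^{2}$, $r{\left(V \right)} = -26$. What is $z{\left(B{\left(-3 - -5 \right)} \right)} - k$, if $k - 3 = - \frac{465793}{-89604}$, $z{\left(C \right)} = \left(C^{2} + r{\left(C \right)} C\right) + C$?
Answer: $- \frac{8261341}{89604} \approx -92.198$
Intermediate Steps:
$z{\left(C \right)} = C^{2} - 25 C$ ($z{\left(C \right)} = \left(C^{2} - 26 C\right) + C = C^{2} - 25 C$)
$k = \frac{734605}{89604}$ ($k = 3 - \frac{465793}{-89604} = 3 - - \frac{465793}{89604} = 3 + \frac{465793}{89604} = \frac{734605}{89604} \approx 8.1983$)
$z{\left(B{\left(-3 - -5 \right)} \right)} - k = \left(-3 - -5\right)^{2} \left(-25 + \left(-3 - -5\right)^{2}\right) - \frac{734605}{89604} = \left(-3 + 5\right)^{2} \left(-25 + \left(-3 + 5\right)^{2}\right) - \frac{734605}{89604} = 2^{2} \left(-25 + 2^{2}\right) - \frac{734605}{89604} = 4 \left(-25 + 4\right) - \frac{734605}{89604} = 4 \left(-21\right) - \frac{734605}{89604} = -84 - \frac{734605}{89604} = - \frac{8261341}{89604}$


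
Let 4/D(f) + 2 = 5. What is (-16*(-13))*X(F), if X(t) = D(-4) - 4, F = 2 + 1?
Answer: -1664/3 ≈ -554.67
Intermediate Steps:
D(f) = 4/3 (D(f) = 4/(-2 + 5) = 4/3)
F = 3
X(t) = -8/3 (X(t) = 4/3 - 4 = -8/3)
(-16*(-13))*X(F) = -16*(-13)*(-8/3) = 208*(-8/3) = -1664/3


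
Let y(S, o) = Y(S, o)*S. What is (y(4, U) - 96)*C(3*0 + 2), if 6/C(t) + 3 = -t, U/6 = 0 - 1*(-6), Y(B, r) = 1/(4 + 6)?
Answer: 2868/25 ≈ 114.72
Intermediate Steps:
Y(B, r) = ⅒ (Y(B, r) = 1/10 = ⅒)
U = 36 (U = 6*(0 - 1*(-6)) = 6*(0 + 6) = 6*6 = 36)
y(S, o) = S/10
C(t) = 6/(-3 - t)
(y(4, U) - 96)*C(3*0 + 2) = ((⅒)*4 - 96)*(-6/(3 + (3*0 + 2))) = (⅖ - 96)*(-6/(3 + (0 + 2))) = -(-2868)/(5*(3 + 2)) = -(-2868)/(5*5) = -478/5*(-6/5) = 2868/25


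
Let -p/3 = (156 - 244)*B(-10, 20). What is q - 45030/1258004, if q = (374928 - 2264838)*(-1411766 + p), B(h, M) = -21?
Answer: 1684837424357561685/629002 ≈ 2.6786e+12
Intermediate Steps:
p = -5544 (p = -3*(156 - 244)*(-21) = -(-264)*(-21) = -3*1848 = -5544)
q = 2678588342100 (q = (374928 - 2264838)*(-1411766 - 5544) = -1889910*(-1417310) = 2678588342100)
q - 45030/1258004 = 2678588342100 - 45030/1258004 = 2678588342100 - 45030*1/1258004 = 2678588342100 - 22515/629002 = 1684837424357561685/629002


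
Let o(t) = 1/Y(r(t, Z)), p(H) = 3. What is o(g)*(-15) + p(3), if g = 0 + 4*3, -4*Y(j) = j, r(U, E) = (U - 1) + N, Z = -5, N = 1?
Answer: 8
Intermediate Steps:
r(U, E) = U (r(U, E) = (U - 1) + 1 = (-1 + U) + 1 = U)
Y(j) = -j/4
g = 12 (g = 0 + 12 = 12)
o(t) = -4/t (o(t) = 1/(-t/4) = -4/t)
o(g)*(-15) + p(3) = -4/12*(-15) + 3 = -4*1/12*(-15) + 3 = -⅓*(-15) + 3 = 5 + 3 = 8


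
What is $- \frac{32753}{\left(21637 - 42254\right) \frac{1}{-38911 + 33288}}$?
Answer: $- \frac{184170119}{20617} \approx -8932.9$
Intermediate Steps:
$- \frac{32753}{\left(21637 - 42254\right) \frac{1}{-38911 + 33288}} = - \frac{32753}{\left(-20617\right) \frac{1}{-5623}} = - \frac{32753}{\left(-20617\right) \left(- \frac{1}{5623}\right)} = - \frac{32753}{\frac{20617}{5623}} = \left(-32753\right) \frac{5623}{20617} = - \frac{184170119}{20617}$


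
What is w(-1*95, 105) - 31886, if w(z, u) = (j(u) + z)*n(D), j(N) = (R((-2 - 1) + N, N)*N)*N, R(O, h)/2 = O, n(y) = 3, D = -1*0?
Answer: 6715129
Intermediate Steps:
D = 0
R(O, h) = 2*O
j(N) = N**2*(-6 + 2*N) (j(N) = ((2*((-2 - 1) + N))*N)*N = ((2*(-3 + N))*N)*N = ((-6 + 2*N)*N)*N = (N*(-6 + 2*N))*N = N**2*(-6 + 2*N))
w(z, u) = 3*z + 6*u**2*(-3 + u) (w(z, u) = (2*u**2*(-3 + u) + z)*3 = (z + 2*u**2*(-3 + u))*3 = 3*z + 6*u**2*(-3 + u))
w(-1*95, 105) - 31886 = (3*(-1*95) + 6*105**2*(-3 + 105)) - 31886 = (3*(-95) + 6*11025*102) - 31886 = (-285 + 6747300) - 31886 = 6747015 - 31886 = 6715129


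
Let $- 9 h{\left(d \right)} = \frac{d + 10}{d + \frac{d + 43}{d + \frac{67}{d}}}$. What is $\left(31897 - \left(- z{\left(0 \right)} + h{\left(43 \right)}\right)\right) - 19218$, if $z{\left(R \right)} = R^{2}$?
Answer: $\frac{4911730547}{387387} \approx 12679.0$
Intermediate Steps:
$h{\left(d \right)} = - \frac{10 + d}{9 \left(d + \frac{43 + d}{d + \frac{67}{d}}\right)}$ ($h{\left(d \right)} = - \frac{\left(d + 10\right) \frac{1}{d + \frac{d + 43}{d + \frac{67}{d}}}}{9} = - \frac{\left(10 + d\right) \frac{1}{d + \frac{43 + d}{d + \frac{67}{d}}}}{9} = - \frac{\frac{1}{d + \frac{43 + d}{d + \frac{67}{d}}} \left(10 + d\right)}{9} = - \frac{10 + d}{9 \left(d + \frac{43 + d}{d + \frac{67}{d}}\right)}$)
$\left(31897 - \left(- z{\left(0 \right)} + h{\left(43 \right)}\right)\right) - 19218 = \left(31897 - \left(0 + \frac{-670 - 43^{3} - 2881 - 10 \cdot 43^{2}}{9 \cdot 43 \left(110 + 43 + 43^{2}\right)}\right)\right) - 19218 = \left(31897 + \left(0 - \frac{1}{9} \cdot \frac{1}{43} \frac{1}{110 + 43 + 1849} \left(-670 - 79507 - 2881 - 18490\right)\right)\right) - 19218 = \left(31897 + \left(0 - \frac{1}{9} \cdot \frac{1}{43} \cdot \frac{1}{2002} \left(-670 - 79507 - 2881 - 18490\right)\right)\right) - 19218 = \left(31897 + \left(0 - \frac{1}{9} \cdot \frac{1}{43} \cdot \frac{1}{2002} \left(-101548\right)\right)\right) - 19218 = \left(31897 + \left(0 - - \frac{50774}{387387}\right)\right) - 19218 = \left(31897 + \left(0 + \frac{50774}{387387}\right)\right) - 19218 = \left(31897 + \frac{50774}{387387}\right) - 19218 = \frac{12356533913}{387387} - 19218 = \frac{4911730547}{387387}$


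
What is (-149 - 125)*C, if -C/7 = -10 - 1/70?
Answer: -96037/5 ≈ -19207.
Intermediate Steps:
C = 701/10 (C = -7*(-10 - 1/70) = -7*(-701/70) = 701/10 ≈ 70.100)
(-149 - 125)*C = (-149 - 125)*(701/10) = -274*701/10 = -96037/5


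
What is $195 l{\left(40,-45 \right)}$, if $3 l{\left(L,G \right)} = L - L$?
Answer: $0$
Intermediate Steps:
$l{\left(L,G \right)} = 0$ ($l{\left(L,G \right)} = \frac{L - L}{3} = \frac{1}{3} \cdot 0 = 0$)
$195 l{\left(40,-45 \right)} = 195 \cdot 0 = 0$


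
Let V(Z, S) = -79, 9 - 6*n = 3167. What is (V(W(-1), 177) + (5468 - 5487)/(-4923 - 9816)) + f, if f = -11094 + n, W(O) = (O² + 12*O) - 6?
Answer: -172436455/14739 ≈ -11699.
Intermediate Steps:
n = -1579/3 (n = 3/2 - ⅙*3167 = 3/2 - 3167/6 = -1579/3 ≈ -526.33)
W(O) = -6 + O² + 12*O
f = -34861/3 (f = -11094 - 1579/3 = -34861/3 ≈ -11620.)
(V(W(-1), 177) + (5468 - 5487)/(-4923 - 9816)) + f = (-79 + (5468 - 5487)/(-4923 - 9816)) - 34861/3 = (-79 - 19/(-14739)) - 34861/3 = (-79 - 19*(-1/14739)) - 34861/3 = (-79 + 19/14739) - 34861/3 = -1164362/14739 - 34861/3 = -172436455/14739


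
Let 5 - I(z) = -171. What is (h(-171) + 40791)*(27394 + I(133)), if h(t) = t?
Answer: 1119893400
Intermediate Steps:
I(z) = 176 (I(z) = 5 - 1*(-171) = 5 + 171 = 176)
(h(-171) + 40791)*(27394 + I(133)) = (-171 + 40791)*(27394 + 176) = 40620*27570 = 1119893400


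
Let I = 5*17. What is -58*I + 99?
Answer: -4831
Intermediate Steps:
I = 85
-58*I + 99 = -58*85 + 99 = -4930 + 99 = -4831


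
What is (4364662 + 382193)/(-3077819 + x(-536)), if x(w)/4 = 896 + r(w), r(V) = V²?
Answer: -4746855/1925051 ≈ -2.4658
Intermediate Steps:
x(w) = 3584 + 4*w² (x(w) = 4*(896 + w²) = 3584 + 4*w²)
(4364662 + 382193)/(-3077819 + x(-536)) = (4364662 + 382193)/(-3077819 + (3584 + 4*(-536)²)) = 4746855/(-3077819 + (3584 + 4*287296)) = 4746855/(-3077819 + (3584 + 1149184)) = 4746855/(-3077819 + 1152768) = 4746855/(-1925051) = 4746855*(-1/1925051) = -4746855/1925051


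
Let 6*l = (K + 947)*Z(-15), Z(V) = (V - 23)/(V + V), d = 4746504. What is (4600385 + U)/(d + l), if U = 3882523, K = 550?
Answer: 254487240/142404601 ≈ 1.7871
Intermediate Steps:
Z(V) = (-23 + V)/(2*V) (Z(V) = (-23 + V)/((2*V)) = (-23 + V)*(1/(2*V)) = (-23 + V)/(2*V))
l = 9481/30 (l = ((550 + 947)*((½)*(-23 - 15)/(-15)))/6 = (1497*((½)*(-1/15)*(-38)))/6 = (1497*(19/15))/6 = (⅙)*(9481/5) = 9481/30 ≈ 316.03)
(4600385 + U)/(d + l) = (4600385 + 3882523)/(4746504 + 9481/30) = 8482908/(142404601/30) = 8482908*(30/142404601) = 254487240/142404601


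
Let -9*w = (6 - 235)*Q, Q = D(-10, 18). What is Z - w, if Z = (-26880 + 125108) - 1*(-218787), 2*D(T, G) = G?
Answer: 316786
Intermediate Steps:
D(T, G) = G/2
Q = 9 (Q = (1/2)*18 = 9)
Z = 317015 (Z = 98228 + 218787 = 317015)
w = 229 (w = -(6 - 235)*9/9 = -(-229)*9/9 = -1/9*(-2061) = 229)
Z - w = 317015 - 1*229 = 317015 - 229 = 316786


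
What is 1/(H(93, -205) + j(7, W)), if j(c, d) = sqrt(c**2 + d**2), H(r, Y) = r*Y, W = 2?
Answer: -19065/363474172 - sqrt(53)/363474172 ≈ -5.2472e-5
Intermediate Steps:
H(r, Y) = Y*r
1/(H(93, -205) + j(7, W)) = 1/(-205*93 + sqrt(7**2 + 2**2)) = 1/(-19065 + sqrt(49 + 4)) = 1/(-19065 + sqrt(53))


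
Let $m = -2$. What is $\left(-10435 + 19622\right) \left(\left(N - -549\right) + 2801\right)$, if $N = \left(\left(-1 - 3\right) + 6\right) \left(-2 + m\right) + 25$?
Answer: $30932629$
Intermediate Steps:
$N = 17$ ($N = \left(\left(-1 - 3\right) + 6\right) \left(-2 - 2\right) + 25 = \left(-4 + 6\right) \left(-4\right) + 25 = 2 \left(-4\right) + 25 = -8 + 25 = 17$)
$\left(-10435 + 19622\right) \left(\left(N - -549\right) + 2801\right) = \left(-10435 + 19622\right) \left(\left(17 - -549\right) + 2801\right) = 9187 \left(\left(17 + 549\right) + 2801\right) = 9187 \left(566 + 2801\right) = 9187 \cdot 3367 = 30932629$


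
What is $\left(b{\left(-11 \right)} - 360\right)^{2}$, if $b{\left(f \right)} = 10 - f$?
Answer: $114921$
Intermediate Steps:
$\left(b{\left(-11 \right)} - 360\right)^{2} = \left(\left(10 - -11\right) - 360\right)^{2} = \left(\left(10 + 11\right) - 360\right)^{2} = \left(21 - 360\right)^{2} = \left(-339\right)^{2} = 114921$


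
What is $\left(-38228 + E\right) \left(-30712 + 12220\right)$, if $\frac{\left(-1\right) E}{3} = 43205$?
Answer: $3103752756$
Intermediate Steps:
$E = -129615$ ($E = \left(-3\right) 43205 = -129615$)
$\left(-38228 + E\right) \left(-30712 + 12220\right) = \left(-38228 - 129615\right) \left(-30712 + 12220\right) = \left(-167843\right) \left(-18492\right) = 3103752756$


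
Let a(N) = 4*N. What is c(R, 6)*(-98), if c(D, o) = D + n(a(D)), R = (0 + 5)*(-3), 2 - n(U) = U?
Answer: -4606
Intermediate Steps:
n(U) = 2 - U
R = -15 (R = 5*(-3) = -15)
c(D, o) = 2 - 3*D (c(D, o) = D + (2 - 4*D) = 2 - 3*D)
c(R, 6)*(-98) = (2 - 3*(-15))*(-98) = (2 + 45)*(-98) = 47*(-98) = -4606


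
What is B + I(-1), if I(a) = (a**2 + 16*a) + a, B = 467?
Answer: 451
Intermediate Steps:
I(a) = a**2 + 17*a
B + I(-1) = 467 - (17 - 1) = 467 - 1*16 = 467 - 16 = 451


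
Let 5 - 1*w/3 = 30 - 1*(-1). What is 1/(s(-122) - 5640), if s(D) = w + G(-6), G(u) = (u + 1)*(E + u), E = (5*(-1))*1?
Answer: -1/5663 ≈ -0.00017658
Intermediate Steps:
E = -5 (E = -5*1 = -5)
G(u) = (1 + u)*(-5 + u) (G(u) = (u + 1)*(-5 + u) = (1 + u)*(-5 + u))
w = -78 (w = 15 - 3*(30 - 1*(-1)) = 15 - 3*(30 + 1) = 15 - 3*31 = 15 - 93 = -78)
s(D) = -23 (s(D) = -78 + (-5 + (-6)² - 4*(-6)) = -78 + (-5 + 36 + 24) = -78 + 55 = -23)
1/(s(-122) - 5640) = 1/(-23 - 5640) = 1/(-5663) = -1/5663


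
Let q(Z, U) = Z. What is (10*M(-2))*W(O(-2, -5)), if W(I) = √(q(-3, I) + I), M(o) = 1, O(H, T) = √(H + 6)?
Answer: 10*I ≈ 10.0*I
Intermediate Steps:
O(H, T) = √(6 + H)
W(I) = √(-3 + I)
(10*M(-2))*W(O(-2, -5)) = (10*1)*√(-3 + √(6 - 2)) = 10*√(-3 + √4) = 10*√(-3 + 2) = 10*√(-1) = 10*I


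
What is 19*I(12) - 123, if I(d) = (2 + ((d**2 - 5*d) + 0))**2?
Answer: 140401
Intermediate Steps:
I(d) = (2 + d**2 - 5*d)**2 (I(d) = (2 + (d**2 - 5*d))**2 = (2 + d**2 - 5*d)**2)
19*I(12) - 123 = 19*(2 + 12**2 - 5*12)**2 - 123 = 19*(2 + 144 - 60)**2 - 123 = 19*86**2 - 123 = 19*7396 - 123 = 140524 - 123 = 140401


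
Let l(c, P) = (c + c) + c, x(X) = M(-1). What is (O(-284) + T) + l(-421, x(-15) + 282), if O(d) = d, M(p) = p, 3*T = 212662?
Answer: 208021/3 ≈ 69340.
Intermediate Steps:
T = 212662/3 (T = (⅓)*212662 = 212662/3 ≈ 70887.)
x(X) = -1
l(c, P) = 3*c (l(c, P) = 2*c + c = 3*c)
(O(-284) + T) + l(-421, x(-15) + 282) = (-284 + 212662/3) + 3*(-421) = 211810/3 - 1263 = 208021/3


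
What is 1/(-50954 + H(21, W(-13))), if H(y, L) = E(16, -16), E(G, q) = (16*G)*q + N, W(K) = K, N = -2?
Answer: -1/55052 ≈ -1.8165e-5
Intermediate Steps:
E(G, q) = -2 + 16*G*q (E(G, q) = (16*G)*q - 2 = 16*G*q - 2 = -2 + 16*G*q)
H(y, L) = -4098 (H(y, L) = -2 + 16*16*(-16) = -2 - 4096 = -4098)
1/(-50954 + H(21, W(-13))) = 1/(-50954 - 4098) = 1/(-55052) = -1/55052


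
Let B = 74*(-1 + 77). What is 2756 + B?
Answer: 8380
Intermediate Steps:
B = 5624 (B = 74*76 = 5624)
2756 + B = 2756 + 5624 = 8380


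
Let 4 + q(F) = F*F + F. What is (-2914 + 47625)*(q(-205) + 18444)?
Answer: 2694284860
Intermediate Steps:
q(F) = -4 + F + F**2 (q(F) = -4 + (F*F + F) = -4 + (F**2 + F) = -4 + (F + F**2) = -4 + F + F**2)
(-2914 + 47625)*(q(-205) + 18444) = (-2914 + 47625)*((-4 - 205 + (-205)**2) + 18444) = 44711*((-4 - 205 + 42025) + 18444) = 44711*(41816 + 18444) = 44711*60260 = 2694284860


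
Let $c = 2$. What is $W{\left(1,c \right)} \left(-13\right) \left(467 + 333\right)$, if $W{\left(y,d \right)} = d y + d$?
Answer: $-41600$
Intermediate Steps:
$W{\left(y,d \right)} = d + d y$
$W{\left(1,c \right)} \left(-13\right) \left(467 + 333\right) = 2 \left(1 + 1\right) \left(-13\right) \left(467 + 333\right) = 2 \cdot 2 \left(-13\right) 800 = 4 \left(-13\right) 800 = \left(-52\right) 800 = -41600$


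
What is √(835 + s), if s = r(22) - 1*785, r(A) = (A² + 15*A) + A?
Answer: √886 ≈ 29.766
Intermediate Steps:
r(A) = A² + 16*A
s = 51 (s = 22*(16 + 22) - 1*785 = 22*38 - 785 = 836 - 785 = 51)
√(835 + s) = √(835 + 51) = √886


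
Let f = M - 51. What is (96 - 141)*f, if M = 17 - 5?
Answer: 1755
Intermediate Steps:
M = 12
f = -39 (f = 12 - 51 = -39)
(96 - 141)*f = (96 - 141)*(-39) = -45*(-39) = 1755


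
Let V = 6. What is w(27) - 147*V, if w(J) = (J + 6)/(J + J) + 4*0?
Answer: -15865/18 ≈ -881.39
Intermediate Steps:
w(J) = (6 + J)/(2*J) (w(J) = (6 + J)/((2*J)) + 0 = (6 + J)*(1/(2*J)) + 0 = (6 + J)/(2*J) + 0 = (6 + J)/(2*J))
w(27) - 147*V = (½)*(6 + 27)/27 - 147*6 = (½)*(1/27)*33 - 882 = 11/18 - 882 = -15865/18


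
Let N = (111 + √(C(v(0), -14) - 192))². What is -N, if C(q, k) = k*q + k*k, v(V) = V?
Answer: -12769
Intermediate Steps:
C(q, k) = k² + k*q (C(q, k) = k*q + k² = k² + k*q)
N = 12769 (N = (111 + √(-14*(-14 + 0) - 192))² = (111 + √(-14*(-14) - 192))² = (111 + √(196 - 192))² = (111 + √4)² = (111 + 2)² = 113² = 12769)
-N = -1*12769 = -12769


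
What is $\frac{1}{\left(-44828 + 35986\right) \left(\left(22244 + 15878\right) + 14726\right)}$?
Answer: $- \frac{1}{467282016} \approx -2.14 \cdot 10^{-9}$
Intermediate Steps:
$\frac{1}{\left(-44828 + 35986\right) \left(\left(22244 + 15878\right) + 14726\right)} = \frac{1}{\left(-8842\right) \left(38122 + 14726\right)} = - \frac{1}{8842 \cdot 52848} = \left(- \frac{1}{8842}\right) \frac{1}{52848} = - \frac{1}{467282016}$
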